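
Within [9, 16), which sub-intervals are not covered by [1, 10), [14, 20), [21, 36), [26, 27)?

The merged coverage is [1, 10), [14, 20), [21, 36).
Gaps within [9, 16): [10, 14).

[10, 14)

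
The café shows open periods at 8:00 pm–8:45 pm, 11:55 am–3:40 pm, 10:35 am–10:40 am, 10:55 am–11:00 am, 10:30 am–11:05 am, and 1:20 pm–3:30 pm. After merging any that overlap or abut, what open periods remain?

10:30 am–11:05 am, 11:55 am–3:40 pm, 8:00 pm–8:45 pm

Sort by start: 10:30 am–11:05 am, 10:35 am–10:40 am, 10:55 am–11:00 am, 11:55 am–3:40 pm, 1:20 pm–3:30 pm, 8:00 pm–8:45 pm.
10:35 am–10:40 am overlaps/touches 10:30 am–11:05 am → extend to 10:30 am–11:05 am.
10:55 am–11:00 am overlaps/touches 10:30 am–11:05 am → extend to 10:30 am–11:05 am.
11:55 am–3:40 pm is disjoint → start new block.
1:20 pm–3:30 pm overlaps/touches 11:55 am–3:40 pm → extend to 11:55 am–3:40 pm.
8:00 pm–8:45 pm is disjoint → start new block.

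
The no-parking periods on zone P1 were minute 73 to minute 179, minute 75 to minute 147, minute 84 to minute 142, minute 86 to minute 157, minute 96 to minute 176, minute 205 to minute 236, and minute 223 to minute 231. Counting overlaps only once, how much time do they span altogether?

Merged: minute 73 to minute 179, minute 205 to minute 236.
Lengths: 106 minutes + 31 minutes = 137 minutes.

137 minutes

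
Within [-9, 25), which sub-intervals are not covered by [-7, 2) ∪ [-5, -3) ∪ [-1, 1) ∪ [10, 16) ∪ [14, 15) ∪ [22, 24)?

Covered (merged): [-7, 2), [10, 16), [22, 24).
Uncovered inside [-9, 25): [-9, -7), [2, 10), [16, 22), [24, 25).

[-9, -7) ∪ [2, 10) ∪ [16, 22) ∪ [24, 25)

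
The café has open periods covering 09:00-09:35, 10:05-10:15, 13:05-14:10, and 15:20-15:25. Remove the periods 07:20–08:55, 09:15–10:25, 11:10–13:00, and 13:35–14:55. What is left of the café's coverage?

09:00-09:35 \ B = 09:00-09:15.
10:05-10:15: entirely removed.
13:05-14:10 \ B = 13:05-13:35.
15:20-15:25: nothing removed.

09:00-09:15, 13:05-13:35, 15:20-15:25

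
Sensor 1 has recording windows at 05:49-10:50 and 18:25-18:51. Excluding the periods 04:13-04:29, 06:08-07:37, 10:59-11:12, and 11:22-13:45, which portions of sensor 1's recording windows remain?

05:49–10:50 minus B → 05:49–06:08, 07:37–10:50.
18:25–18:51: no B overlap → unchanged.

05:49–06:08, 07:37–10:50, 18:25–18:51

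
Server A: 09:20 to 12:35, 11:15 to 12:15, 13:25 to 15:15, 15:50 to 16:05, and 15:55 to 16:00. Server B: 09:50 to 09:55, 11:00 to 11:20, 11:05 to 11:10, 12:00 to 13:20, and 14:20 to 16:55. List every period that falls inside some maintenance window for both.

09:50–09:55, 11:00–11:20, 12:00–12:35, 14:20–15:15, 15:50–16:05

First set merges to 09:20–12:35, 13:25–15:15, 15:50–16:05.
Second set merges to 09:50–09:55, 11:00–11:20, 12:00–13:20, 14:20–16:55.
09:20–12:35 ∩ B → 09:50–09:55, 11:00–11:20, 12:00–12:35.
13:25–15:15 ∩ B → 14:20–15:15.
15:50–16:05 ∩ B → 15:50–16:05.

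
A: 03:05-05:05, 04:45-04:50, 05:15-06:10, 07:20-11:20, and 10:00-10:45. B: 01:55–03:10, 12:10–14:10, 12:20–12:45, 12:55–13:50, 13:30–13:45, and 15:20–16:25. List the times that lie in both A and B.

03:05-03:10

A, merged: 03:05-05:05, 05:15-06:10, 07:20-11:20.
B, merged: 01:55-03:10, 12:10-14:10, 15:20-16:25.
03:05-05:05 overlaps B on 03:05-03:10.
05:15-06:10 falls entirely outside B.
07:20-11:20 falls entirely outside B.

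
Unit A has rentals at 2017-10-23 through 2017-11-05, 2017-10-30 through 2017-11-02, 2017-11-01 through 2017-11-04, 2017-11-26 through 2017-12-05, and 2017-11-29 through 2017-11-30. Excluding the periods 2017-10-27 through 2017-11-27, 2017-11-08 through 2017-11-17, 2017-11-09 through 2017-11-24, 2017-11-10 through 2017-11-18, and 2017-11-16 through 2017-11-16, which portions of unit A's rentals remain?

Merge the first list: 2017-10-23 through 2017-11-05, 2017-11-26 through 2017-12-05.
Merge the second list: 2017-10-27 through 2017-11-27.
2017-10-23 through 2017-11-05 \ B = 2017-10-23 through 2017-10-26.
2017-11-26 through 2017-12-05 \ B = 2017-11-28 through 2017-12-05.

2017-10-23 through 2017-10-26, 2017-11-28 through 2017-12-05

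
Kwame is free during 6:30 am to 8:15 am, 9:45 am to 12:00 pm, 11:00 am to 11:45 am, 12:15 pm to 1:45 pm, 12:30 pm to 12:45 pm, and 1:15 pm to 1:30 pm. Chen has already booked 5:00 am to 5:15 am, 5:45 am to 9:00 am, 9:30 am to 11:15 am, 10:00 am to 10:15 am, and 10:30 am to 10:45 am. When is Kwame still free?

A, merged: 6:30 am–8:15 am, 9:45 am–12:00 pm, 12:15 pm–1:45 pm.
B, merged: 5:00 am–5:15 am, 5:45 am–9:00 am, 9:30 am–11:15 am.
6:30 am–8:15 am: fully covered by B → removed.
9:45 am–12:00 pm minus B → 11:15 am–12:00 pm.
12:15 pm–1:45 pm: no B overlap → unchanged.

11:15 am–12:00 pm, 12:15 pm–1:45 pm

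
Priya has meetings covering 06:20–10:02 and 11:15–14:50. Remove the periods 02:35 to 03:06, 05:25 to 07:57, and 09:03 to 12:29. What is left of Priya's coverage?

06:20–10:02 minus B → 07:57–09:03.
11:15–14:50 minus B → 12:29–14:50.

07:57–09:03, 12:29–14:50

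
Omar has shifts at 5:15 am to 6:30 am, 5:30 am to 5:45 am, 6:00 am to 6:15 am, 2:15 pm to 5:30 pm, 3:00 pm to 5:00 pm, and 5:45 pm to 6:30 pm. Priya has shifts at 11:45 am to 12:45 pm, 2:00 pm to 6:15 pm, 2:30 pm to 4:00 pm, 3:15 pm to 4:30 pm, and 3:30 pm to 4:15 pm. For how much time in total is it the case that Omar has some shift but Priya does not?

A, merged: 5:15 am–6:30 am, 2:15 pm–5:30 pm, 5:45 pm–6:30 pm.
B, merged: 11:45 am–12:45 pm, 2:00 pm–6:15 pm.
A \ B = 5:15 am–6:30 am, 6:15 pm–6:30 pm.
Total: 1 h 15 min + 15 min = 1 h 30 min.

1 h 30 min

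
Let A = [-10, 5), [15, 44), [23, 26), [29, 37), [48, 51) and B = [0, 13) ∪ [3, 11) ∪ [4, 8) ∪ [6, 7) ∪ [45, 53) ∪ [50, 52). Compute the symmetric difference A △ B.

[-10, 0) ∪ [5, 13) ∪ [15, 44) ∪ [45, 48) ∪ [51, 53)

A, merged: [-10, 5), [15, 44), [48, 51).
B, merged: [0, 13), [45, 53).
Only in the first: [-10, 0), [15, 44).
Only in the second: [5, 13), [45, 48), [51, 53).
Together these are the periods covered by exactly one.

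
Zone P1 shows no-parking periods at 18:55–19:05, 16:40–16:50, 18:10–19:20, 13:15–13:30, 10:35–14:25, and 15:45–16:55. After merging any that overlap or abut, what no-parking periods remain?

10:35–14:25, 15:45–16:55, 18:10–19:20

Sort by start: 10:35–14:25, 13:15–13:30, 15:45–16:55, 16:40–16:50, 18:10–19:20, 18:55–19:05.
13:15–13:30 overlaps/touches 10:35–14:25 → extend to 10:35–14:25.
15:45–16:55 is disjoint → start new block.
16:40–16:50 overlaps/touches 15:45–16:55 → extend to 15:45–16:55.
18:10–19:20 is disjoint → start new block.
18:55–19:05 overlaps/touches 18:10–19:20 → extend to 18:10–19:20.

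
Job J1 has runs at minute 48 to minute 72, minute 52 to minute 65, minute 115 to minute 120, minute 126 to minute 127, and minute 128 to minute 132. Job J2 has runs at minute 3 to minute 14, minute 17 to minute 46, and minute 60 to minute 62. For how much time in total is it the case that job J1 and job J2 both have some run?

Merge the first list: minute 48 to minute 72, minute 115 to minute 120, minute 126 to minute 127, minute 128 to minute 132.
A ∩ B = minute 60 to minute 62.
Total: 2 minutes.

2 minutes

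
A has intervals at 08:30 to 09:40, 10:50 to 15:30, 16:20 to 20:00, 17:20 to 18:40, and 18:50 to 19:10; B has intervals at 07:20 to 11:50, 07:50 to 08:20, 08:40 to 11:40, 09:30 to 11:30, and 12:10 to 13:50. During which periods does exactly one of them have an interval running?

07:20–08:30, 09:40–10:50, 11:50–12:10, 13:50–15:30, 16:20–20:00

A, merged: 08:30–09:40, 10:50–15:30, 16:20–20:00.
B, merged: 07:20–11:50, 12:10–13:50.
A but not B: 11:50–12:10, 13:50–15:30, 16:20–20:00.
B but not A: 07:20–08:30, 09:40–10:50.
Combining gives A △ B.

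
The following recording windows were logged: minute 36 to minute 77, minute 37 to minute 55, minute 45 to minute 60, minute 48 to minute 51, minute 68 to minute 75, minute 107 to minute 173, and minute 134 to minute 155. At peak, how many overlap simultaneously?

Walk the sorted start/end points keeping a running depth.
The depth first hits 4 at minute 48.

4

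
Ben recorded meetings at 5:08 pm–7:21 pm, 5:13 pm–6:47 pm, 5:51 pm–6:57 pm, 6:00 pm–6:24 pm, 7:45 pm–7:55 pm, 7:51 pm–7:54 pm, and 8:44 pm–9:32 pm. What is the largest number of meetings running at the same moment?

Walk the sorted start/end points keeping a running depth.
The depth first hits 4 at 6:00 pm.

4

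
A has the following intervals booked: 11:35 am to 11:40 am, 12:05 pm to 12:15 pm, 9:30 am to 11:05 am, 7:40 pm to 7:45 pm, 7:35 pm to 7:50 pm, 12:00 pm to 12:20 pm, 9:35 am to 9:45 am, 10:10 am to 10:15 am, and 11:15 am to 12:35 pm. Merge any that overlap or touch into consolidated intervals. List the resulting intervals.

Sort by start: 9:30 am-11:05 am, 9:35 am-9:45 am, 10:10 am-10:15 am, 11:15 am-12:35 pm, 11:35 am-11:40 am, 12:00 pm-12:20 pm, 12:05 pm-12:15 pm, 7:35 pm-7:50 pm, 7:40 pm-7:45 pm.
9:35 am-9:45 am overlaps/touches 9:30 am-11:05 am → extend to 9:30 am-11:05 am.
10:10 am-10:15 am overlaps/touches 9:30 am-11:05 am → extend to 9:30 am-11:05 am.
11:15 am-12:35 pm is disjoint → start new block.
11:35 am-11:40 am overlaps/touches 11:15 am-12:35 pm → extend to 11:15 am-12:35 pm.
12:00 pm-12:20 pm overlaps/touches 11:15 am-12:35 pm → extend to 11:15 am-12:35 pm.
12:05 pm-12:15 pm overlaps/touches 11:15 am-12:35 pm → extend to 11:15 am-12:35 pm.
7:35 pm-7:50 pm is disjoint → start new block.
7:40 pm-7:45 pm overlaps/touches 7:35 pm-7:50 pm → extend to 7:35 pm-7:50 pm.

9:30 am-11:05 am, 11:15 am-12:35 pm, 7:35 pm-7:50 pm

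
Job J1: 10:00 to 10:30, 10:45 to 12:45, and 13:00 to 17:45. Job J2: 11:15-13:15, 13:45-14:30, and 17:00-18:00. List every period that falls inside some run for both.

10:00-10:30 falls entirely outside B.
10:45-12:45 overlaps B on 11:15-12:45.
13:00-17:45 overlaps B on 13:00-13:15, 13:45-14:30, 17:00-17:45.

11:15-12:45, 13:00-13:15, 13:45-14:30, 17:00-17:45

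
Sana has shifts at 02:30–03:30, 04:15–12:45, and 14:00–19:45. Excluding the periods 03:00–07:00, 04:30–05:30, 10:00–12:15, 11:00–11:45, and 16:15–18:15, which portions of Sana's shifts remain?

Second set merges to 03:00-07:00, 10:00-12:15, 16:15-18:15.
02:30-03:30 \ B = 02:30-03:00.
04:15-12:45 \ B = 07:00-10:00, 12:15-12:45.
14:00-19:45 \ B = 14:00-16:15, 18:15-19:45.

02:30-03:00, 07:00-10:00, 12:15-12:45, 14:00-16:15, 18:15-19:45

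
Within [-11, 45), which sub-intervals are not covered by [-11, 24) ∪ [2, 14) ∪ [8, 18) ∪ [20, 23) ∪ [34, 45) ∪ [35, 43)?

After merging, the occupied span is [-11, 24), [34, 45).
Uncovered inside [-11, 45): [24, 34).

[24, 34)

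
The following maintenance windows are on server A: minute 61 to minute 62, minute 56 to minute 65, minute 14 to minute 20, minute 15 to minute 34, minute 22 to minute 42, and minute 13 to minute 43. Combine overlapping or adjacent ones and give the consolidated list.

Sort by start: minute 13 to minute 43, minute 14 to minute 20, minute 15 to minute 34, minute 22 to minute 42, minute 56 to minute 65, minute 61 to minute 62.
minute 14 to minute 20 overlaps/touches minute 13 to minute 43 → extend to minute 13 to minute 43.
minute 15 to minute 34 overlaps/touches minute 13 to minute 43 → extend to minute 13 to minute 43.
minute 22 to minute 42 overlaps/touches minute 13 to minute 43 → extend to minute 13 to minute 43.
minute 56 to minute 65 is disjoint → start new block.
minute 61 to minute 62 overlaps/touches minute 56 to minute 65 → extend to minute 56 to minute 65.

minute 13 to minute 43, minute 56 to minute 65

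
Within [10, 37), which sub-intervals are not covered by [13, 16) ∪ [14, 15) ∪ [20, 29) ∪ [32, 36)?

After merging, the occupied span is [13, 16), [20, 29), [32, 36).
Uncovered inside [10, 37): [10, 13), [16, 20), [29, 32), [36, 37).

[10, 13) ∪ [16, 20) ∪ [29, 32) ∪ [36, 37)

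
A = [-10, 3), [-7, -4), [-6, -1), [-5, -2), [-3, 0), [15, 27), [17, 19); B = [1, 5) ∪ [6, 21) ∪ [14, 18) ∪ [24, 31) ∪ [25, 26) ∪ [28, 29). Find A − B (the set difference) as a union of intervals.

First set merges to [-10, 3), [15, 27).
Second set merges to [1, 5), [6, 21), [24, 31).
[-10, 3) with B removed leaves [-10, 1).
[15, 27) with B removed leaves [21, 24).

[-10, 1) ∪ [21, 24)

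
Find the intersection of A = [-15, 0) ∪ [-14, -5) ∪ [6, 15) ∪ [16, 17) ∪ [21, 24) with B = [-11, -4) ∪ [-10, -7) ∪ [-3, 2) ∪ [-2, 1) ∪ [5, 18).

First set merges to [-15, 0), [6, 15), [16, 17), [21, 24).
Second set merges to [-11, -4), [-3, 2), [5, 18).
[-15, 0) ∩ B → [-11, -4), [-3, 0).
[6, 15) ∩ B → [6, 15).
[16, 17) ∩ B → [16, 17).
[21, 24) meets no B interval.

[-11, -4) ∪ [-3, 0) ∪ [6, 15) ∪ [16, 17)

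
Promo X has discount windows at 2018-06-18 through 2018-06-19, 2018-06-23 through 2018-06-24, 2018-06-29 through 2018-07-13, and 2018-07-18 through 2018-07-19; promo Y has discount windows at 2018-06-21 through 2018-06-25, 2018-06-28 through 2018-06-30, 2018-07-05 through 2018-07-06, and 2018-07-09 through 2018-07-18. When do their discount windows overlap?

2018-06-23 through 2018-06-24, 2018-06-29 through 2018-06-30, 2018-07-05 through 2018-07-06, 2018-07-09 through 2018-07-13, 2018-07-18 through 2018-07-18

2018-06-18 through 2018-06-19: no overlap with the second set.
2018-06-23 through 2018-06-24 meets the second set on 2018-06-23 through 2018-06-24.
2018-06-29 through 2018-07-13 meets the second set on 2018-06-29 through 2018-06-30, 2018-07-05 through 2018-07-06, 2018-07-09 through 2018-07-13.
2018-07-18 through 2018-07-19 meets the second set on 2018-07-18 through 2018-07-18.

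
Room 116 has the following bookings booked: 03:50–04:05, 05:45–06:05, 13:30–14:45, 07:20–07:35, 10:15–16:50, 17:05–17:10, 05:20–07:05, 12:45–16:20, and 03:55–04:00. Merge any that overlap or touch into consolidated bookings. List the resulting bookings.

Sort by start: 03:50–04:05, 03:55–04:00, 05:20–07:05, 05:45–06:05, 07:20–07:35, 10:15–16:50, 12:45–16:20, 13:30–14:45, 17:05–17:10.
03:55–04:00 overlaps/touches 03:50–04:05 → extend to 03:50–04:05.
05:20–07:05 is disjoint → start new block.
05:45–06:05 overlaps/touches 05:20–07:05 → extend to 05:20–07:05.
07:20–07:35 is disjoint → start new block.
10:15–16:50 is disjoint → start new block.
12:45–16:20 overlaps/touches 10:15–16:50 → extend to 10:15–16:50.
13:30–14:45 overlaps/touches 10:15–16:50 → extend to 10:15–16:50.
17:05–17:10 is disjoint → start new block.

03:50–04:05, 05:20–07:05, 07:20–07:35, 10:15–16:50, 17:05–17:10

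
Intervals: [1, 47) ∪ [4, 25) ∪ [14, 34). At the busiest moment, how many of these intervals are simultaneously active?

At 14, 3 of the intervals are simultaneously active.
No point has more.

3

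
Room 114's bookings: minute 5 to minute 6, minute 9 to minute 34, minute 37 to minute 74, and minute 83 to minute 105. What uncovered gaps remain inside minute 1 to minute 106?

minute 1 to minute 5, minute 6 to minute 9, minute 34 to minute 37, minute 74 to minute 83, minute 105 to minute 106

Covered (merged): minute 5 to minute 6, minute 9 to minute 34, minute 37 to minute 74, minute 83 to minute 105.
Complement within minute 1 to minute 106: minute 1 to minute 5, minute 6 to minute 9, minute 34 to minute 37, minute 74 to minute 83, minute 105 to minute 106.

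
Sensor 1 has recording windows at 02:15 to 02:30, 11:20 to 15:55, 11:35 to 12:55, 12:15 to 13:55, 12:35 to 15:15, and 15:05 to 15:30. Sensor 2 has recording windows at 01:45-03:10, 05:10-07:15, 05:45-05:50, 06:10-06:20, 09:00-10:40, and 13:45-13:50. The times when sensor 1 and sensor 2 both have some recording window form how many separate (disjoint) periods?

A, merged: 02:15–02:30, 11:20–15:55.
B, merged: 01:45–03:10, 05:10–07:15, 09:00–10:40, 13:45–13:50.
A ∩ B = 02:15–02:30, 13:45–13:50.
That is 2 disjoint pieces.

2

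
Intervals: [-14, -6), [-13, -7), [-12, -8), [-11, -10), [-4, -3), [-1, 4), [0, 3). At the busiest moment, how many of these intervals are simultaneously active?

Sweep endpoints in order; track running count of active intervals.
Peak of 4 reached at -11.

4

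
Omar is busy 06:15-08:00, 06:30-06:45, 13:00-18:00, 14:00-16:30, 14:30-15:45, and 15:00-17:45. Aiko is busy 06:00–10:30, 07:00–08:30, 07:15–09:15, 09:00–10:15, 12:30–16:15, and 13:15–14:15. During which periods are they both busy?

06:15–08:00, 13:00–16:15

A, merged: 06:15–08:00, 13:00–18:00.
B, merged: 06:00–10:30, 12:30–16:15.
06:15–08:00 meets the second set on 06:15–08:00.
13:00–18:00 meets the second set on 13:00–16:15.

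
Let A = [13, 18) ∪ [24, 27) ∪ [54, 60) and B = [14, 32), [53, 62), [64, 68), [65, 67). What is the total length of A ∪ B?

B, merged: [14, 32), [53, 62), [64, 68).
A ∪ B = [13, 32), [53, 62), [64, 68).
Total: 19 + 9 + 4 = 32.

32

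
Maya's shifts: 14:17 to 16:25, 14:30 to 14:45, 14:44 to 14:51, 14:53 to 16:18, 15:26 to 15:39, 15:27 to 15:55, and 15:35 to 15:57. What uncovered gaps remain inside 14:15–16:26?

14:15–14:17, 16:25–16:26

The merged coverage is 14:17–16:25.
Complement within 14:15–16:26: 14:15–14:17, 16:25–16:26.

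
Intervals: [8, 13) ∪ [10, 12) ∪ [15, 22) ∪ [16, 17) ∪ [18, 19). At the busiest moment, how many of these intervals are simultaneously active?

Sweep endpoints in order; track running count of active intervals.
Peak of 2 reached at 10.

2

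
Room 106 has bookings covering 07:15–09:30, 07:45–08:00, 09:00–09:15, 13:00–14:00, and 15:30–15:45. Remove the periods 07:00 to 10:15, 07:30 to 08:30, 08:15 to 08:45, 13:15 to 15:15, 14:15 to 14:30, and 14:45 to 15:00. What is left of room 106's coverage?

First set merges to 07:15–09:30, 13:00–14:00, 15:30–15:45.
Second set merges to 07:00–10:15, 13:15–15:15.
07:15–09:30 lies entirely inside B → drops out.
13:00–14:00 with B removed leaves 13:00–13:15.
15:30–15:45 is untouched.

13:00–13:15, 15:30–15:45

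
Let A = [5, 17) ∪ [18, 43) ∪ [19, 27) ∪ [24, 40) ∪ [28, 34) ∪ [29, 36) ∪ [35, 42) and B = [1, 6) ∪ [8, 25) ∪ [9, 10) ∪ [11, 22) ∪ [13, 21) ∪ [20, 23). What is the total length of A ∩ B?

17

A, merged: [5, 17), [18, 43).
B, merged: [1, 6), [8, 25).
A ∩ B = [5, 6), [8, 17), [18, 25).
Total: 1 + 9 + 7 = 17.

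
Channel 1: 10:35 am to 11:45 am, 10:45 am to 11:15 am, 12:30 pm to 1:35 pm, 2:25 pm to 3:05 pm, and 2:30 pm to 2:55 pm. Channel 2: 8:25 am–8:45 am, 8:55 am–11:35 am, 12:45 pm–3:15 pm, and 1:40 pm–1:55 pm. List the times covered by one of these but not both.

First set merges to 10:35 am–11:45 am, 12:30 pm–1:35 pm, 2:25 pm–3:05 pm.
Second set merges to 8:25 am–8:45 am, 8:55 am–11:35 am, 12:45 pm–3:15 pm.
A \ B = 11:35 am–11:45 am, 12:30 pm–12:45 pm.
B \ A = 8:25 am–8:45 am, 8:55 am–10:35 am, 1:35 pm–2:25 pm, 3:05 pm–3:15 pm.
Union of the two gives the symmetric difference.

8:25 am–8:45 am, 8:55 am–10:35 am, 11:35 am–11:45 am, 12:30 pm–12:45 pm, 1:35 pm–2:25 pm, 3:05 pm–3:15 pm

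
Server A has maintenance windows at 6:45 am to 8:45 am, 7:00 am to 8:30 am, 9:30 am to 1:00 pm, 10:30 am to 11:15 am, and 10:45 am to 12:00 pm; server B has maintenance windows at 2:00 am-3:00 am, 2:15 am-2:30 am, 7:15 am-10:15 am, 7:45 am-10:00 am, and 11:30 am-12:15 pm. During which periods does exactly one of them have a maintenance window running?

First set merges to 6:45 am–8:45 am, 9:30 am–1:00 pm.
Second set merges to 2:00 am–3:00 am, 7:15 am–10:15 am, 11:30 am–12:15 pm.
Only in the first: 6:45 am–7:15 am, 10:15 am–11:30 am, 12:15 pm–1:00 pm.
Only in the second: 2:00 am–3:00 am, 8:45 am–9:30 am.
Together these are the periods covered by exactly one.

2:00 am–3:00 am, 6:45 am–7:15 am, 8:45 am–9:30 am, 10:15 am–11:30 am, 12:15 pm–1:00 pm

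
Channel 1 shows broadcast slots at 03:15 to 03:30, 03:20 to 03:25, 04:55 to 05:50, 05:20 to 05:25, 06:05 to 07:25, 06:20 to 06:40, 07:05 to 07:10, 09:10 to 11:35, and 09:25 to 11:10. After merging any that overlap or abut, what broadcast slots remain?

03:20-03:25 overlaps/touches 03:15-03:30 → extend to 03:15-03:30.
04:55-05:50 is disjoint → start new block.
05:20-05:25 overlaps/touches 04:55-05:50 → extend to 04:55-05:50.
06:05-07:25 is disjoint → start new block.
06:20-06:40 overlaps/touches 06:05-07:25 → extend to 06:05-07:25.
07:05-07:10 overlaps/touches 06:05-07:25 → extend to 06:05-07:25.
09:10-11:35 is disjoint → start new block.
09:25-11:10 overlaps/touches 09:10-11:35 → extend to 09:10-11:35.

03:15-03:30, 04:55-05:50, 06:05-07:25, 09:10-11:35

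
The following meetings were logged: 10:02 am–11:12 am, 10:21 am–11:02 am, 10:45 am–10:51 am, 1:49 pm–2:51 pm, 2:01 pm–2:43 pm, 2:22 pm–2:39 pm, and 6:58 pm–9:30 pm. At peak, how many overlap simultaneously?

3

At 10:45 am, 3 of the intervals are simultaneously active.
No point has more.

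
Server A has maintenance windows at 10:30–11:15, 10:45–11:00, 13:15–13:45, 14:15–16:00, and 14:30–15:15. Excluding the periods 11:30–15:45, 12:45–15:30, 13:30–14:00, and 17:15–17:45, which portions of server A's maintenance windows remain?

Merge the first list: 10:30–11:15, 13:15–13:45, 14:15–16:00.
Merge the second list: 11:30–15:45, 17:15–17:45.
10:30–11:15: nothing removed.
13:15–13:45: entirely removed.
14:15–16:00 \ B = 15:45–16:00.

10:30–11:15, 15:45–16:00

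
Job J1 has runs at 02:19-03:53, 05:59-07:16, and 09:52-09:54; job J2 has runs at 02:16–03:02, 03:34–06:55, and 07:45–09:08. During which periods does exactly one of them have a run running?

02:16–02:19, 03:02–03:34, 03:53–05:59, 06:55–07:16, 07:45–09:08, 09:52–09:54

A but not B: 03:02–03:34, 06:55–07:16, 09:52–09:54.
B but not A: 02:16–02:19, 03:53–05:59, 07:45–09:08.
Combining gives A △ B.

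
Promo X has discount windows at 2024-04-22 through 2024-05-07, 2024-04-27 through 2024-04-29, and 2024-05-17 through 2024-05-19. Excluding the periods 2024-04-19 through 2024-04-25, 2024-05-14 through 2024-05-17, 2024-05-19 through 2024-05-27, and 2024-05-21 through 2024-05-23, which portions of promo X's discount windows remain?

A, merged: 2024-04-22 through 2024-05-07, 2024-05-17 through 2024-05-19.
B, merged: 2024-04-19 through 2024-04-25, 2024-05-14 through 2024-05-17, 2024-05-19 through 2024-05-27.
2024-04-22 through 2024-05-07 minus B → 2024-04-26 through 2024-05-07.
2024-05-17 through 2024-05-19 minus B → 2024-05-18 through 2024-05-18.

2024-04-26 through 2024-05-07, 2024-05-18 through 2024-05-18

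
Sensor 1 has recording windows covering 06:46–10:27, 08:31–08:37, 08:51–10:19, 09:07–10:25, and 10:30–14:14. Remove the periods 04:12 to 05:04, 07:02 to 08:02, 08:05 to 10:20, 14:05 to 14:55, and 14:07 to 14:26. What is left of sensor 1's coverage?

A, merged: 06:46-10:27, 10:30-14:14.
B, merged: 04:12-05:04, 07:02-08:02, 08:05-10:20, 14:05-14:55.
06:46-10:27 \ B = 06:46-07:02, 08:02-08:05, 10:20-10:27.
10:30-14:14 \ B = 10:30-14:05.

06:46-07:02, 08:02-08:05, 10:20-10:27, 10:30-14:05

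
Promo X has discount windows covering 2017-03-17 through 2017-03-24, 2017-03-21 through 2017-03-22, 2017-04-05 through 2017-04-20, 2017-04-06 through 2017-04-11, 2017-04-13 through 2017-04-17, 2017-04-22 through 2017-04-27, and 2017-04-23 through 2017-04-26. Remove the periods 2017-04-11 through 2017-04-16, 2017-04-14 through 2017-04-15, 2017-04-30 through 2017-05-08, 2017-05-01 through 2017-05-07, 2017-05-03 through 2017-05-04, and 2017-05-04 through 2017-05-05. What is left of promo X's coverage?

A, merged: 2017-03-17 through 2017-03-24, 2017-04-05 through 2017-04-20, 2017-04-22 through 2017-04-27.
B, merged: 2017-04-11 through 2017-04-16, 2017-04-30 through 2017-05-08.
2017-03-17 through 2017-03-24 is untouched.
2017-04-05 through 2017-04-20 with B removed leaves 2017-04-05 through 2017-04-10, 2017-04-17 through 2017-04-20.
2017-04-22 through 2017-04-27 is untouched.

2017-03-17 through 2017-03-24, 2017-04-05 through 2017-04-10, 2017-04-17 through 2017-04-20, 2017-04-22 through 2017-04-27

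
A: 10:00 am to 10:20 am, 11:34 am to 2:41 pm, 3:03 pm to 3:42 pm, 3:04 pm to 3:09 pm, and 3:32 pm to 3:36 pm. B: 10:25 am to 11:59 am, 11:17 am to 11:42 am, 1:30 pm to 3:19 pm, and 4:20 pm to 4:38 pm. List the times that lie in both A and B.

11:34 am–11:59 am, 1:30 pm–2:41 pm, 3:03 pm–3:19 pm

Merge the first list: 10:00 am–10:20 am, 11:34 am–2:41 pm, 3:03 pm–3:42 pm.
Merge the second list: 10:25 am–11:59 am, 1:30 pm–3:19 pm, 4:20 pm–4:38 pm.
10:00 am–10:20 am meets no B interval.
11:34 am–2:41 pm ∩ B → 11:34 am–11:59 am, 1:30 pm–2:41 pm.
3:03 pm–3:42 pm ∩ B → 3:03 pm–3:19 pm.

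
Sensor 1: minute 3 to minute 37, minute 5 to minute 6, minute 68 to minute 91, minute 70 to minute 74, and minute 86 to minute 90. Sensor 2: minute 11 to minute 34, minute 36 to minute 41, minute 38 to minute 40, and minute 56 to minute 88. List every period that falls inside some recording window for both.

minute 11 to minute 34, minute 36 to minute 37, minute 68 to minute 88

Merge the first list: minute 3 to minute 37, minute 68 to minute 91.
Merge the second list: minute 11 to minute 34, minute 36 to minute 41, minute 56 to minute 88.
minute 3 to minute 37 ∩ B → minute 11 to minute 34, minute 36 to minute 37.
minute 68 to minute 91 ∩ B → minute 68 to minute 88.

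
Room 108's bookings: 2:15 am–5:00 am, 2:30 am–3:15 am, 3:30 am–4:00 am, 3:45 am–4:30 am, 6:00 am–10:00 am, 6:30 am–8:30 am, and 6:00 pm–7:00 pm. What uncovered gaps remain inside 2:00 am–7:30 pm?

Covered (merged): 2:15 am–5:00 am, 6:00 am–10:00 am, 6:00 pm–7:00 pm.
Gaps within 2:00 am–7:30 pm: 2:00 am–2:15 am, 5:00 am–6:00 am, 10:00 am–6:00 pm, 7:00 pm–7:30 pm.

2:00 am–2:15 am, 5:00 am–6:00 am, 10:00 am–6:00 pm, 7:00 pm–7:30 pm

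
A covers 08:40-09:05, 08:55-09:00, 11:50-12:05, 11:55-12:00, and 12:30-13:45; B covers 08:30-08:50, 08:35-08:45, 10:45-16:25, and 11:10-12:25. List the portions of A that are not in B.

08:50–09:05

A, merged: 08:40–09:05, 11:50–12:05, 12:30–13:45.
B, merged: 08:30–08:50, 10:45–16:25.
08:40–09:05 \ B = 08:50–09:05.
11:50–12:05: entirely removed.
12:30–13:45: entirely removed.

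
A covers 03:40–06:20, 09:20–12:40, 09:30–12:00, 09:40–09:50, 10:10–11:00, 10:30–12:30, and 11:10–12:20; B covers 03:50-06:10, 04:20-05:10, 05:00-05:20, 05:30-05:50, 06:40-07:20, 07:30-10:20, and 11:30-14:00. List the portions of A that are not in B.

03:40–03:50, 06:10–06:20, 10:20–11:30

Merge the first list: 03:40–06:20, 09:20–12:40.
Merge the second list: 03:50–06:10, 06:40–07:20, 07:30–10:20, 11:30–14:00.
03:40–06:20 with B removed leaves 03:40–03:50, 06:10–06:20.
09:20–12:40 with B removed leaves 10:20–11:30.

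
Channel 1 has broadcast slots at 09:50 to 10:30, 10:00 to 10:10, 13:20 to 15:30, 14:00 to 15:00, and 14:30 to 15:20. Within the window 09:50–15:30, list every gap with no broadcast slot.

After merging, the occupied span is 09:50-10:30, 13:20-15:30.
Complement within 09:50-15:30: 10:30-13:20.

10:30-13:20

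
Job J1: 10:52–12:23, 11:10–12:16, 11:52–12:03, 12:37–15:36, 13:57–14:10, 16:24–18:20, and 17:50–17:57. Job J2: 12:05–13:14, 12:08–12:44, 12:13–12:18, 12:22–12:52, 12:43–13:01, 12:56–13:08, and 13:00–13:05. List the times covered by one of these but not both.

Merge the first list: 10:52–12:23, 12:37–15:36, 16:24–18:20.
Merge the second list: 12:05–13:14.
Only in the first: 10:52–12:05, 13:14–15:36, 16:24–18:20.
Only in the second: 12:23–12:37.
Together these are the periods covered by exactly one.

10:52–12:05, 12:23–12:37, 13:14–15:36, 16:24–18:20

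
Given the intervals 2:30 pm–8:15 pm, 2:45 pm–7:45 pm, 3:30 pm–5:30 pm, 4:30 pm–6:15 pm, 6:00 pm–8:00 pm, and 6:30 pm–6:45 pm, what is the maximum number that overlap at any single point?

At 4:30 pm, 4 of the intervals are simultaneously active.
No point has more.

4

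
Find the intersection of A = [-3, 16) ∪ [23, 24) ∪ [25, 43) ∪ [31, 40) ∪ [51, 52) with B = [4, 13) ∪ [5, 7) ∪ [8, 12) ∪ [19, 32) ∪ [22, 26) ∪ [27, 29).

First set merges to [-3, 16), [23, 24), [25, 43), [51, 52).
Second set merges to [4, 13), [19, 32).
[-3, 16) meets the second set on [4, 13).
[23, 24) meets the second set on [23, 24).
[25, 43) meets the second set on [25, 32).
[51, 52): no overlap with the second set.

[4, 13) ∪ [23, 24) ∪ [25, 32)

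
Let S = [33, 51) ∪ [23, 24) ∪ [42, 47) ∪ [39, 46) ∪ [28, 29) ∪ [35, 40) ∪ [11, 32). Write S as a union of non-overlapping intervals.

[11, 32) ∪ [33, 51)

Sort by start: [11, 32), [23, 24), [28, 29), [33, 51), [35, 40), [39, 46), [42, 47).
[23, 24) overlaps/touches [11, 32) → extend to [11, 32).
[28, 29) overlaps/touches [11, 32) → extend to [11, 32).
[33, 51) is disjoint → start new block.
[35, 40) overlaps/touches [33, 51) → extend to [33, 51).
[39, 46) overlaps/touches [33, 51) → extend to [33, 51).
[42, 47) overlaps/touches [33, 51) → extend to [33, 51).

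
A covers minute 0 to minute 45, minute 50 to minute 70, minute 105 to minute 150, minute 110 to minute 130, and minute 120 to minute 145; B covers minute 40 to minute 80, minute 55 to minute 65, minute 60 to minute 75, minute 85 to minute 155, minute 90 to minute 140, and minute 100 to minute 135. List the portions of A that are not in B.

A, merged: minute 0 to minute 45, minute 50 to minute 70, minute 105 to minute 150.
B, merged: minute 40 to minute 80, minute 85 to minute 155.
minute 0 to minute 45 with B removed leaves minute 0 to minute 40.
minute 50 to minute 70 lies entirely inside B → drops out.
minute 105 to minute 150 lies entirely inside B → drops out.

minute 0 to minute 40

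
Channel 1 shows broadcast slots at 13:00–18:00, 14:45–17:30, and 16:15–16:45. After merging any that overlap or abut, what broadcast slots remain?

14:45–17:30 overlaps/touches 13:00–18:00 → extend to 13:00–18:00.
16:15–16:45 overlaps/touches 13:00–18:00 → extend to 13:00–18:00.

13:00–18:00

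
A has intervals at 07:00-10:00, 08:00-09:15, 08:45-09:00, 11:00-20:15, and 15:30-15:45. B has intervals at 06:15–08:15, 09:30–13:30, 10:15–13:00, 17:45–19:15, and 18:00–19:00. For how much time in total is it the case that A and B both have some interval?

Merge the first list: 07:00–10:00, 11:00–20:15.
Merge the second list: 06:15–08:15, 09:30–13:30, 17:45–19:15.
A ∩ B = 07:00–08:15, 09:30–10:00, 11:00–13:30, 17:45–19:15.
Total: 1 h 15 min + 30 min + 2 h 30 min + 1 h 30 min = 5 h 45 min.

5 h 45 min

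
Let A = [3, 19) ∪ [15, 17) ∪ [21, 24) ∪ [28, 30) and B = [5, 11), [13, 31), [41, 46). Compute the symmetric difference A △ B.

[3, 5) ∪ [11, 13) ∪ [19, 21) ∪ [24, 28) ∪ [30, 31) ∪ [41, 46)

First set merges to [3, 19), [21, 24), [28, 30).
A but not B: [3, 5), [11, 13).
B but not A: [19, 21), [24, 28), [30, 31), [41, 46).
Combining gives A △ B.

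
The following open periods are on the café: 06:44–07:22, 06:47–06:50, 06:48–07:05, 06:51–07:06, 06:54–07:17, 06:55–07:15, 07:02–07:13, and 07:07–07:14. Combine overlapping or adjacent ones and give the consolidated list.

06:47-06:50 overlaps/touches 06:44-07:22 → extend to 06:44-07:22.
06:48-07:05 overlaps/touches 06:44-07:22 → extend to 06:44-07:22.
06:51-07:06 overlaps/touches 06:44-07:22 → extend to 06:44-07:22.
06:54-07:17 overlaps/touches 06:44-07:22 → extend to 06:44-07:22.
06:55-07:15 overlaps/touches 06:44-07:22 → extend to 06:44-07:22.
07:02-07:13 overlaps/touches 06:44-07:22 → extend to 06:44-07:22.
07:07-07:14 overlaps/touches 06:44-07:22 → extend to 06:44-07:22.

06:44-07:22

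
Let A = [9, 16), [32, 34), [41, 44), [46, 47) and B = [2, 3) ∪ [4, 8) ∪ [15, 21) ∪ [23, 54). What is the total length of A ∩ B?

7

A ∩ B = [15, 16), [32, 34), [41, 44), [46, 47).
Total: 1 + 2 + 3 + 1 = 7.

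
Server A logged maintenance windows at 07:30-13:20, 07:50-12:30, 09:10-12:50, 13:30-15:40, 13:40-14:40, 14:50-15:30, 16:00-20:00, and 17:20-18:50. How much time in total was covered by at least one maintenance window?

12 h

Merged: 07:30-13:20, 13:30-15:40, 16:00-20:00.
Lengths: 5 h 50 min + 2 h 10 min + 4 h = 12 h.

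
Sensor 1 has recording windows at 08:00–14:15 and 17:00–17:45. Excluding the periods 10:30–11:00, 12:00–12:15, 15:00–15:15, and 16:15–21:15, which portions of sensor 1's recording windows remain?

08:00–14:15 \ B = 08:00–10:30, 11:00–12:00, 12:15–14:15.
17:00–17:45: entirely removed.

08:00–10:30, 11:00–12:00, 12:15–14:15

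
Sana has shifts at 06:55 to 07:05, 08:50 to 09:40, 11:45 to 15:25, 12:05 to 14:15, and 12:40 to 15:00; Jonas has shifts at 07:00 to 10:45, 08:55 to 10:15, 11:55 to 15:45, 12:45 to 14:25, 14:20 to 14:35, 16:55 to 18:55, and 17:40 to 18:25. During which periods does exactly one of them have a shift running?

Merge the first list: 06:55–07:05, 08:50–09:40, 11:45–15:25.
Merge the second list: 07:00–10:45, 11:55–15:45, 16:55–18:55.
Only in the first: 06:55–07:00, 11:45–11:55.
Only in the second: 07:05–08:50, 09:40–10:45, 15:25–15:45, 16:55–18:55.
Together these are the periods covered by exactly one.

06:55–07:00, 07:05–08:50, 09:40–10:45, 11:45–11:55, 15:25–15:45, 16:55–18:55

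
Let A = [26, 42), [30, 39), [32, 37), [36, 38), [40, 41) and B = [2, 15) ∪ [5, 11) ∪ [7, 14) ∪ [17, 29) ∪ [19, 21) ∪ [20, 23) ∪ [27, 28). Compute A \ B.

[29, 42)

A, merged: [26, 42).
B, merged: [2, 15), [17, 29).
[26, 42) minus B → [29, 42).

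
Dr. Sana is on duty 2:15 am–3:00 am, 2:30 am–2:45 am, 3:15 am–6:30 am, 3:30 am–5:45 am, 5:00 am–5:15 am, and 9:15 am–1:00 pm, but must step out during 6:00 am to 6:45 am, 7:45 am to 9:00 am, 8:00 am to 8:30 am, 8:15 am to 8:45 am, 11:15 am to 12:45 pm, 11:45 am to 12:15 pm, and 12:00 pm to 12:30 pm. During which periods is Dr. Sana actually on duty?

2:15 am–3:00 am, 3:15 am–6:00 am, 9:15 am–11:15 am, 12:45 pm–1:00 pm

A, merged: 2:15 am–3:00 am, 3:15 am–6:30 am, 9:15 am–1:00 pm.
B, merged: 6:00 am–6:45 am, 7:45 am–9:00 am, 11:15 am–12:45 pm.
2:15 am–3:00 am: no B overlap → unchanged.
3:15 am–6:30 am minus B → 3:15 am–6:00 am.
9:15 am–1:00 pm minus B → 9:15 am–11:15 am, 12:45 pm–1:00 pm.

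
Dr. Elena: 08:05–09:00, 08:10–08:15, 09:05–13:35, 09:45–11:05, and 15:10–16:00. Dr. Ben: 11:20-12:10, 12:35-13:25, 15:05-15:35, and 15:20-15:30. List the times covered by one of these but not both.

A, merged: 08:05–09:00, 09:05–13:35, 15:10–16:00.
B, merged: 11:20–12:10, 12:35–13:25, 15:05–15:35.
Only in the first: 08:05–09:00, 09:05–11:20, 12:10–12:35, 13:25–13:35, 15:35–16:00.
Only in the second: 15:05–15:10.
Together these are the periods covered by exactly one.

08:05–09:00, 09:05–11:20, 12:10–12:35, 13:25–13:35, 15:05–15:10, 15:35–16:00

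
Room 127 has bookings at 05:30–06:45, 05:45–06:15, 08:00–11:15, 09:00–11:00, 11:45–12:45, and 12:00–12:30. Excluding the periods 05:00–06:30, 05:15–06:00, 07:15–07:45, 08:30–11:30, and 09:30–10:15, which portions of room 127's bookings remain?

06:30–06:45, 08:00–08:30, 11:45–12:45

A, merged: 05:30–06:45, 08:00–11:15, 11:45–12:45.
B, merged: 05:00–06:30, 07:15–07:45, 08:30–11:30.
05:30–06:45 with B removed leaves 06:30–06:45.
08:00–11:15 with B removed leaves 08:00–08:30.
11:45–12:45 is untouched.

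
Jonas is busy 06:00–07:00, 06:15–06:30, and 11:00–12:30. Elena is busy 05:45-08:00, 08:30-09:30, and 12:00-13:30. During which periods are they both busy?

06:00–07:00, 12:00–12:30

Merge the first list: 06:00–07:00, 11:00–12:30.
06:00–07:00 meets the second set on 06:00–07:00.
11:00–12:30 meets the second set on 12:00–12:30.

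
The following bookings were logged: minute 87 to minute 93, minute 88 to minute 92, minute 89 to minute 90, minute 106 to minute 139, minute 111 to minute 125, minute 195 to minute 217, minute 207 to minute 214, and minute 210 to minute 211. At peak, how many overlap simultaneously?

Sweep endpoints in order; track running count of active intervals.
Peak of 3 reached at minute 89.

3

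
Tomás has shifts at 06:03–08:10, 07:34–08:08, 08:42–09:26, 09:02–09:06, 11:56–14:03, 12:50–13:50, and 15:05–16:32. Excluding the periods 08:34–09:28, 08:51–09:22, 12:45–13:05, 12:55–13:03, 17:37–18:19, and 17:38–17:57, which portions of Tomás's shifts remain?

A, merged: 06:03-08:10, 08:42-09:26, 11:56-14:03, 15:05-16:32.
B, merged: 08:34-09:28, 12:45-13:05, 17:37-18:19.
06:03-08:10 is untouched.
08:42-09:26 lies entirely inside B → drops out.
11:56-14:03 with B removed leaves 11:56-12:45, 13:05-14:03.
15:05-16:32 is untouched.

06:03-08:10, 11:56-12:45, 13:05-14:03, 15:05-16:32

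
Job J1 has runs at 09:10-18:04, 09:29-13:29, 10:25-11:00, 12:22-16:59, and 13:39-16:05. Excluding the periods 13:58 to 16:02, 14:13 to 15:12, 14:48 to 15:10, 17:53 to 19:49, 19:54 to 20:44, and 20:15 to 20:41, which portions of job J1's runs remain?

09:10-13:58, 16:02-17:53

A, merged: 09:10-18:04.
B, merged: 13:58-16:02, 17:53-19:49, 19:54-20:44.
09:10-18:04 minus B → 09:10-13:58, 16:02-17:53.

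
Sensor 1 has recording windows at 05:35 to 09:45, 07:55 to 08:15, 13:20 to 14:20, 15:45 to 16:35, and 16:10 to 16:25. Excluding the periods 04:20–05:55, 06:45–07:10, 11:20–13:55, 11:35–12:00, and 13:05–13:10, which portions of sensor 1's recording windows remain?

05:55-06:45, 07:10-09:45, 13:55-14:20, 15:45-16:35

First set merges to 05:35-09:45, 13:20-14:20, 15:45-16:35.
Second set merges to 04:20-05:55, 06:45-07:10, 11:20-13:55.
05:35-09:45 with B removed leaves 05:55-06:45, 07:10-09:45.
13:20-14:20 with B removed leaves 13:55-14:20.
15:45-16:35 is untouched.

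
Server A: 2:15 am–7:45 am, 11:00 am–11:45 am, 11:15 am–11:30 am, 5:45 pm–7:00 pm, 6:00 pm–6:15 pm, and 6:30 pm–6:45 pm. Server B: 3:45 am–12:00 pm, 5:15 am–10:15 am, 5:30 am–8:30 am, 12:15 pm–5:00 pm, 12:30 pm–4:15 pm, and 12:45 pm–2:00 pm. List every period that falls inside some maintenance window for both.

3:45 am-7:45 am, 11:00 am-11:45 am

Merge the first list: 2:15 am-7:45 am, 11:00 am-11:45 am, 5:45 pm-7:00 pm.
Merge the second list: 3:45 am-12:00 pm, 12:15 pm-5:00 pm.
2:15 am-7:45 am overlaps B on 3:45 am-7:45 am.
11:00 am-11:45 am overlaps B on 11:00 am-11:45 am.
5:45 pm-7:00 pm falls entirely outside B.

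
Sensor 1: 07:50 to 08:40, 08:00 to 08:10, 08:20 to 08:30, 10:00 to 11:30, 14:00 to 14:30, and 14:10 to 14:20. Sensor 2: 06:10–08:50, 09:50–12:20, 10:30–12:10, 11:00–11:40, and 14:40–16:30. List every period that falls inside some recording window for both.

Merge the first list: 07:50–08:40, 10:00–11:30, 14:00–14:30.
Merge the second list: 06:10–08:50, 09:50–12:20, 14:40–16:30.
07:50–08:40 overlaps B on 07:50–08:40.
10:00–11:30 overlaps B on 10:00–11:30.
14:00–14:30 falls entirely outside B.

07:50–08:40, 10:00–11:30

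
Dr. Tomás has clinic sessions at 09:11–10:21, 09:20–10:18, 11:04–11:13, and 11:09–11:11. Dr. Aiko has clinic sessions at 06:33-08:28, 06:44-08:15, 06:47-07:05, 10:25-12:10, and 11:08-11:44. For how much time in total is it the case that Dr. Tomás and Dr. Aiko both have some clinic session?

9 min

Merge the first list: 09:11–10:21, 11:04–11:13.
Merge the second list: 06:33–08:28, 10:25–12:10.
A ∩ B = 11:04–11:13.
Total: 9 min.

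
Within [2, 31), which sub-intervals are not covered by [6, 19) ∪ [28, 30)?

After merging, the occupied span is [6, 19), [28, 30).
Uncovered inside [2, 31): [2, 6), [19, 28), [30, 31).

[2, 6) ∪ [19, 28) ∪ [30, 31)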